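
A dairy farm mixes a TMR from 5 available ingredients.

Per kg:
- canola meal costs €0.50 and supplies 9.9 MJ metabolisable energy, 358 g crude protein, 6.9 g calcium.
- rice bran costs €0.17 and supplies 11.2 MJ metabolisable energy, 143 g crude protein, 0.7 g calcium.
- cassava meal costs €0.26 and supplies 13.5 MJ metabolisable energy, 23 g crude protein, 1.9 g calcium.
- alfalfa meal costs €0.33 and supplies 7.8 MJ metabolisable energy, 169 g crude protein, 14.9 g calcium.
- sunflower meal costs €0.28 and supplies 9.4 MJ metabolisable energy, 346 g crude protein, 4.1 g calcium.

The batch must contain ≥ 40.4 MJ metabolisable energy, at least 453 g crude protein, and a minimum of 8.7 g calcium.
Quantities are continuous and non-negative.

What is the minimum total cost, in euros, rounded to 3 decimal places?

Let x1 = kg of canola meal, x2 = kg of rice bran, x3 = kg of cassava meal, x4 = kg of alfalfa meal, x5 = kg of sunflower meal.
Minimise 0.5x1 + 0.17x2 + 0.26x3 + 0.33x4 + 0.28x5 with:
  9.9x1 + 11.2x2 + 13.5x3 + 7.8x4 + 9.4x5 ≥ 40.4   (metabolisable energy)
  358x1 + 143x2 + 23x3 + 169x4 + 346x5 ≥ 453   (crude protein)
  6.9x1 + 0.7x2 + 1.9x3 + 14.9x4 + 4.1x5 ≥ 8.7   (calcium)
  x1, x2, x3, x4, x5 ≥ 0.
The optimal basis is {rice bran, alfalfa meal}; canola meal, cassava meal, sunflower meal drop out. Binding constraints: metabolisable energy and calcium.
That vertex is x2 = 3.309, x4 = 0.4284.
Total cost: 0.17·3.309 + 0.33·0.4284 = 0.70390.

€0.704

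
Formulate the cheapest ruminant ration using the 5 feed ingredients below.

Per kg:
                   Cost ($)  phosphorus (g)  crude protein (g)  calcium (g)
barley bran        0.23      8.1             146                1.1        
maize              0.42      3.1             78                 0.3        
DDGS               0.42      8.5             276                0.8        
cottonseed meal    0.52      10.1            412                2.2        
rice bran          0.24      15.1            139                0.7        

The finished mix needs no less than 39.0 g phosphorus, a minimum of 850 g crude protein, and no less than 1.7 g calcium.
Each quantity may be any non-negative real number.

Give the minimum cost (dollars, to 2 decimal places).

$1.17

Let x1 = kg of barley bran, x2 = kg of maize, x3 = kg of DDGS, x4 = kg of cottonseed meal, x5 = kg of rice bran.
min 0.23x1 + 0.42x2 + 0.42x3 + 0.52x4 + 0.24x5 with:
  8.1x1 + 3.1x2 + 8.5x3 + 10.1x4 + 15.1x5 ≥ 39   (phosphorus)
  146x1 + 78x2 + 276x3 + 412x4 + 139x5 ≥ 850   (crude protein)
  1.1x1 + 0.3x2 + 0.8x3 + 2.2x4 + 0.7x5 ≥ 1.7   (calcium)
  x1, x2, x3, x4, x5 ≥ 0.
The optimal basis is {cottonseed meal, rice bran}; barley bran, maize, DDGS drop out. There the phosphorus and crude protein constraints are tight.
Optimal quantities: cottonseed meal = 1.539 kg, rice bran = 1.553 kg.
Hence cost = 0.52·1.539 + 0.24·1.553 = $1.1730.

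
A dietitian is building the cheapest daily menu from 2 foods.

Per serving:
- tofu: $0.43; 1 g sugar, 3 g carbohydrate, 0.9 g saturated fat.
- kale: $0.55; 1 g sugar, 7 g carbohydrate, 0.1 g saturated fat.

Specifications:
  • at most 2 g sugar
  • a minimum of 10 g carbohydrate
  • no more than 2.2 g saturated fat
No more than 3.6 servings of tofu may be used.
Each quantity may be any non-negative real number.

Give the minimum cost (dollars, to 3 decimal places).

Treat it as an LP. Let x1 = servings of tofu, x2 = servings of kale.
min 0.43x1 + 0.55x2 s.t.:
  1x1 + 1x2 ≤ 2   (sugar)
  3x1 + 7x2 ≥ 10   (carbohydrate)
  0.9x1 + 0.1x2 ≤ 2.2   (saturated fat)
  x1 ≤ 3.6
  x1, x2 ≥ 0.
At the optimum only kale is positive (tofu = 0). Binding constraint: carbohydrate.
Solving gives x2 = 1.429.
Hence cost = 0.55·1.429 = $0.78595.

$0.786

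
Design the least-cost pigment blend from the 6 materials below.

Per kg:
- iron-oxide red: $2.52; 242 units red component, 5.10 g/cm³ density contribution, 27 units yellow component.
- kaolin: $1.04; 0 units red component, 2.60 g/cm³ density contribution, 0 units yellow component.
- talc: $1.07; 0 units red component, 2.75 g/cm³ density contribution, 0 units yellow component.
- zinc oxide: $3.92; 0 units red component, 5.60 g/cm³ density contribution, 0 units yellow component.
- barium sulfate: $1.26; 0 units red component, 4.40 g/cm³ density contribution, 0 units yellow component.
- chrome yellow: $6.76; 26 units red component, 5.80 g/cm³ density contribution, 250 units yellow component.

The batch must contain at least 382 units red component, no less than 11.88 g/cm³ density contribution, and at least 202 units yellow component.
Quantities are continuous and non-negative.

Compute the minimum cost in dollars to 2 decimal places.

Treat it as an LP. Let x1 = kg of iron-oxide red, x2 = kg of kaolin, x3 = kg of talc, x4 = kg of zinc oxide, x5 = kg of barium sulfate, x6 = kg of chrome yellow.
Minimise 2.52x1 + 1.04x2 + 1.07x3 + 3.92x4 + 1.26x5 + 6.76x6 with:
  242x1 + 26x6 ≥ 382   (red component)
  5.1x1 + 2.6x2 + 2.75x3 + 5.6x4 + 4.4x5 + 5.8x6 ≥ 11.88   (density contribution)
  27x1 + 250x6 ≥ 202   (yellow component)
  x1, x2, x3, x4, x5, x6 ≥ 0.
The optimal basis is {iron-oxide red, barium sulfate, chrome yellow}; kaolin, talc, zinc oxide drop out. Binding constraints: red component, density contribution, yellow component.
Solving gives x1 = 1.509, x5 = 0.1004, x6 = 0.645.
Cost = 2.52·1.509 + 1.26·0.1004 + 6.76·0.645 = 8.2894.

$8.29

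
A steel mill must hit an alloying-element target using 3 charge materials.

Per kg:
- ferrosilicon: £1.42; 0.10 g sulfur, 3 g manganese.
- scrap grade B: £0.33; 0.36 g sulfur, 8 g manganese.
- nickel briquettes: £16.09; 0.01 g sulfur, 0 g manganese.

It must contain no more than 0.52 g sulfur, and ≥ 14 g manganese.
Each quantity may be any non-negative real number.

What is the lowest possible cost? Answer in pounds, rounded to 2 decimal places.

£4.65

Set it up as a linear program. Let x1 = kg of ferrosilicon, x2 = kg of scrap grade B, x3 = kg of nickel briquettes.
Minimise 1.42x1 + 0.33x2 + 16.09x3 subject to:
  0.1x1 + 0.36x2 + 0.01x3 ≤ 0.52   (sulfur)
  3x1 + 8x2 ≥ 14   (manganese)
  x1, x2, x3 ≥ 0.
The minimum-cost mix takes nothing from nickel briquettes — only ferrosilicon, scrap grade B. Binding constraints: sulfur and manganese.
So ferrosilicon = 3.143 kg, scrap grade B = 0.5714 kg.
Hence cost = 1.42·3.143 + 0.33·0.5714 = £4.6516.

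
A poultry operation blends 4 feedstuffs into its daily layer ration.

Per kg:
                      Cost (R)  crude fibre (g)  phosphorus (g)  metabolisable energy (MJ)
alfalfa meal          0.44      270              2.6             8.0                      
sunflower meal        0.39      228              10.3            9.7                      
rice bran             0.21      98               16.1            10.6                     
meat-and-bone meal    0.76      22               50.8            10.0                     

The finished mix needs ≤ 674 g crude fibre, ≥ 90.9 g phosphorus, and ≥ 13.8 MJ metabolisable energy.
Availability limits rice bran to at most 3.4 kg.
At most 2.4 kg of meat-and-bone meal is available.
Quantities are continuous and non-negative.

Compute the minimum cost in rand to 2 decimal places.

R1.25

Treat it as an LP. Let x1 = kg of alfalfa meal, x2 = kg of sunflower meal, x3 = kg of rice bran, x4 = kg of meat-and-bone meal.
min 0.44x1 + 0.39x2 + 0.21x3 + 0.76x4 s.t.:
  270x1 + 228x2 + 98x3 + 22x4 ≤ 674   (crude fibre)
  2.6x1 + 10.3x2 + 16.1x3 + 50.8x4 ≥ 90.9   (phosphorus)
  8x1 + 9.7x2 + 10.6x3 + 10x4 ≥ 13.8   (metabolisable energy)
  x3 ≤ 3.4
  x4 ≤ 2.4
  x1, x2, x3, x4 ≥ 0.
The cheapest feasible vertex uses only rice bran, meat-and-bone meal; alfalfa meal, sunflower meal are not used. There the phosphorus and the rice bran cap constraints are tight.
That vertex is x3 = 3.4, x4 = 0.7118.
Objective = 0.21·3.4 + 0.76·0.7118 = 1.25497.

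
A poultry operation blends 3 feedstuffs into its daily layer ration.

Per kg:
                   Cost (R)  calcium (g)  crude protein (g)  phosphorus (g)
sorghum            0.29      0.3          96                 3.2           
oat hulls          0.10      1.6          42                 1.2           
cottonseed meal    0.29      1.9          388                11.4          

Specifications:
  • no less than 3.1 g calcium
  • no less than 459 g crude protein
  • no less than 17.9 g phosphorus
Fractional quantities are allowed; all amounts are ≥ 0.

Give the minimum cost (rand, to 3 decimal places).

R0.461

This is a linear program. Let x1 = kg of sorghum, x2 = kg of oat hulls, x3 = kg of cottonseed meal.
Minimize 0.29x1 + 0.1x2 + 0.29x3 subject to:
  0.3x1 + 1.6x2 + 1.9x3 ≥ 3.1   (calcium)
  96x1 + 42x2 + 388x3 ≥ 459   (crude protein)
  3.2x1 + 1.2x2 + 11.4x3 ≥ 17.9   (phosphorus)
  x1, x2, x3 ≥ 0.
At the optimum only oat hulls, cottonseed meal are positive (sorghum = 0). There the calcium and phosphorus constraints are tight.
That vertex is x2 = 0.08333, x3 = 1.561.
Hence cost = 0.1·0.08333 + 0.29·1.561 = R0.46102.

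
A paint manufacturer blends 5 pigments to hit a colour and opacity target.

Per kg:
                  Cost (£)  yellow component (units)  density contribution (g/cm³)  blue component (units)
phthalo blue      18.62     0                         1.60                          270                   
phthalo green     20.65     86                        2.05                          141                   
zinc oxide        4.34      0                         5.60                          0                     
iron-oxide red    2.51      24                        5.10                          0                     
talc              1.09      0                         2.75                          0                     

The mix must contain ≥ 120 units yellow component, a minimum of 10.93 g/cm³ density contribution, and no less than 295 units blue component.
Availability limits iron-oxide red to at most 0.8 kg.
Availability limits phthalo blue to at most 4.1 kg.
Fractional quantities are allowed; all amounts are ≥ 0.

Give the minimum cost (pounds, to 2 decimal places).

£36.62

This is a linear program. Let x1 = kg of phthalo blue, x2 = kg of phthalo green, x3 = kg of zinc oxide, x4 = kg of iron-oxide red, x5 = kg of talc.
Minimise 18.62x1 + 20.65x2 + 4.34x3 + 2.51x4 + 1.09x5 with:
  86x2 + 24x4 ≥ 120   (yellow component)
  1.6x1 + 2.05x2 + 5.6x3 + 5.1x4 + 2.75x5 ≥ 10.93   (density contribution)
  270x1 + 141x2 ≥ 295   (blue component)
  x4 ≤ 0.8
  x1 ≤ 4.1
  x1, x2, x3, x4, x5 ≥ 0.
The optimal basis is {phthalo blue, phthalo green, iron-oxide red, talc}; zinc oxide drops out. There the yellow component, density contribution, blue component, the iron-oxide red cap constraints are tight.
So phthalo blue = 0.4805 kg, phthalo green = 1.172 kg, iron-oxide red = 0.8 kg, talc = 1.338 kg.
Objective = 18.62·0.4805 + 20.65·1.172 + 2.51·0.8 + 1.09·1.338 = 36.6151.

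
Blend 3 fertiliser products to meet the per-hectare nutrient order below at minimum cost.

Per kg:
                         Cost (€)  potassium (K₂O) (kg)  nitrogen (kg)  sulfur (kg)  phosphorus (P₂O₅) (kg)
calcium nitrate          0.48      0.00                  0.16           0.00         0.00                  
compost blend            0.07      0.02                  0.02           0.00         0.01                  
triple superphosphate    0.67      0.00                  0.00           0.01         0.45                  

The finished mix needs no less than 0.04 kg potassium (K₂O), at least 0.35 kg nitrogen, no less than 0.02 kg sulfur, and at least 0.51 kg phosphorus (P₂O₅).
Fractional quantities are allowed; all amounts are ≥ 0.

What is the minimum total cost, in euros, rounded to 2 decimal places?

€2.41

Set it up as a linear program. Let x1 = kg of calcium nitrate, x2 = kg of compost blend, x3 = kg of triple superphosphate.
min 0.48x1 + 0.07x2 + 0.67x3 subject to:
  0.02x2 ≥ 0.04   (potassium (K₂O))
  0.16x1 + 0.02x2 ≥ 0.35   (nitrogen)
  0.01x3 ≥ 0.02   (sulfur)
  0.01x2 + 0.45x3 ≥ 0.51   (phosphorus (P₂O₅))
  x1, x2, x3 ≥ 0.
All 3 inputs are positive at the optimum. Binding constraints: potassium (K₂O), nitrogen, sulfur.
So calcium nitrate = 1.938 kg, compost blend = 2 kg, triple superphosphate = 2 kg.
Cost = 0.48·1.938 + 0.07·2 + 0.67·2 = 2.4102.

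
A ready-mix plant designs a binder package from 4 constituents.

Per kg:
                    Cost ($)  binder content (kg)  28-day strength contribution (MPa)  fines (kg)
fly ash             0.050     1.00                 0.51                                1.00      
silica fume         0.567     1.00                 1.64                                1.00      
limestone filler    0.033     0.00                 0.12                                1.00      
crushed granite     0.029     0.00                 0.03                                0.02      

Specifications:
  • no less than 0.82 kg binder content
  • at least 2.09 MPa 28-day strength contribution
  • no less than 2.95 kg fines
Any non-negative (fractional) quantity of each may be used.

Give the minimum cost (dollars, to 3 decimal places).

$0.205

Let x1 = kg of fly ash, x2 = kg of silica fume, x3 = kg of limestone filler, x4 = kg of crushed granite.
Minimize 0.05x1 + 0.567x2 + 0.033x3 + 0.029x4 with:
  1x1 + 1x2 ≥ 0.82   (binder content)
  0.51x1 + 1.64x2 + 0.12x3 + 0.03x4 ≥ 2.09   (28-day strength contribution)
  1x1 + 1x2 + 1x3 + 0.02x4 ≥ 2.95   (fines)
  x1, x2, x3, x4 ≥ 0.
The optimal basis is {fly ash}; silica fume, limestone filler, crushed granite drop out. The 28-day strength contribution requirement is met with equality.
Optimal quantities: fly ash = 4.098 kg.
Objective = 0.05·4.098 = 0.20490.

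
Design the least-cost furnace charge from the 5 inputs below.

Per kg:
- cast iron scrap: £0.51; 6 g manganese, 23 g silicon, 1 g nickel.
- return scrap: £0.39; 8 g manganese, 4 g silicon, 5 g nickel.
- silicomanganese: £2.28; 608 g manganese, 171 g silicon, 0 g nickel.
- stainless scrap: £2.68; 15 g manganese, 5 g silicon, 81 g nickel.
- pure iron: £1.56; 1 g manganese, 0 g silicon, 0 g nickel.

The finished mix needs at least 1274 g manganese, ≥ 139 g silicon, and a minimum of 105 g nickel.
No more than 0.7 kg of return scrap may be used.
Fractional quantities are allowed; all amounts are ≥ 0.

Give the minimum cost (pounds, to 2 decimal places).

£8.18

Treat it as an LP. Let x1 = kg of cast iron scrap, x2 = kg of return scrap, x3 = kg of silicomanganese, x4 = kg of stainless scrap, x5 = kg of pure iron.
min 0.51x1 + 0.39x2 + 2.28x3 + 2.68x4 + 1.56x5 subject to:
  6x1 + 8x2 + 608x3 + 15x4 + 1x5 ≥ 1274   (manganese)
  23x1 + 4x2 + 171x3 + 5x4 ≥ 139   (silicon)
  1x1 + 5x2 + 81x4 ≥ 105   (nickel)
  x2 ≤ 0.7
  x1, x2, x3, x4, x5 ≥ 0.
The optimal basis is {silicomanganese, stainless scrap}; cast iron scrap, return scrap, pure iron drop out. Binding constraints: manganese and nickel.
So silicomanganese = 2.063 kg, stainless scrap = 1.296 kg.
Hence cost = 2.28·2.063 + 2.68·1.296 = £8.1769.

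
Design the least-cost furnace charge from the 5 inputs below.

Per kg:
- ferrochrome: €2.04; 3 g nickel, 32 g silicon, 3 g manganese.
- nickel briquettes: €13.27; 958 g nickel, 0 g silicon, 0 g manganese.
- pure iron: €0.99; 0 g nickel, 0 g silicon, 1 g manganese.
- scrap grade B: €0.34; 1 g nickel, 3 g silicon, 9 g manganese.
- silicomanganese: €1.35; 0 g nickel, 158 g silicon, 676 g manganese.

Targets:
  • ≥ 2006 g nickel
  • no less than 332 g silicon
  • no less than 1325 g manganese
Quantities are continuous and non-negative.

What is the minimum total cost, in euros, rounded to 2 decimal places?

€30.62

This is a linear program. Let x1 = kg of ferrochrome, x2 = kg of nickel briquettes, x3 = kg of pure iron, x4 = kg of scrap grade B, x5 = kg of silicomanganese.
min 2.04x1 + 13.27x2 + 0.99x3 + 0.34x4 + 1.35x5 s.t.:
  3x1 + 958x2 + 1x4 ≥ 2006   (nickel)
  32x1 + 3x4 + 158x5 ≥ 332   (silicon)
  3x1 + 1x3 + 9x4 + 676x5 ≥ 1325   (manganese)
  x1, x2, x3, x4, x5 ≥ 0.
At the optimum only nickel briquettes, silicomanganese are positive (ferrochrome, pure iron, scrap grade B = 0). There the nickel and silicon constraints are tight.
Optimal quantities: nickel briquettes = 2.094 kg, silicomanganese = 2.101 kg.
Cost = 13.27·2.094 + 1.35·2.101 = 30.6237.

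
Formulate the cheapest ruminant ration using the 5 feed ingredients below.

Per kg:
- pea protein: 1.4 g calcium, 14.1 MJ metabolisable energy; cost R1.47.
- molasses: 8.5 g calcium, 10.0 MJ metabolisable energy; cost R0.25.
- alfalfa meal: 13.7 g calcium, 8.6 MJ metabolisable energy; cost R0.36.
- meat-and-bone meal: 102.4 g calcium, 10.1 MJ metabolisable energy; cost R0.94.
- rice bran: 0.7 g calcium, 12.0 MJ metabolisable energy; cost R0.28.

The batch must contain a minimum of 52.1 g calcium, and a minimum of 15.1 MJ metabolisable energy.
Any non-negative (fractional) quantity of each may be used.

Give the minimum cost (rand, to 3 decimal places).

R0.665

This is a linear program. Let x1 = kg of pea protein, x2 = kg of molasses, x3 = kg of alfalfa meal, x4 = kg of meat-and-bone meal, x5 = kg of rice bran.
Minimize 1.47x1 + 0.25x2 + 0.36x3 + 0.94x4 + 0.28x5 with:
  1.4x1 + 8.5x2 + 13.7x3 + 102.4x4 + 0.7x5 ≥ 52.1   (calcium)
  14.1x1 + 10x2 + 8.6x3 + 10.1x4 + 12x5 ≥ 15.1   (metabolisable energy)
  x1, x2, x3, x4, x5 ≥ 0.
At the optimum only molasses, meat-and-bone meal are positive (pea protein, alfalfa meal, rice bran = 0). Binding constraints: calcium and metabolisable energy.
That vertex is x2 = 1.087, x4 = 0.4185.
Objective = 0.25·1.087 + 0.94·0.4185 = 0.66514.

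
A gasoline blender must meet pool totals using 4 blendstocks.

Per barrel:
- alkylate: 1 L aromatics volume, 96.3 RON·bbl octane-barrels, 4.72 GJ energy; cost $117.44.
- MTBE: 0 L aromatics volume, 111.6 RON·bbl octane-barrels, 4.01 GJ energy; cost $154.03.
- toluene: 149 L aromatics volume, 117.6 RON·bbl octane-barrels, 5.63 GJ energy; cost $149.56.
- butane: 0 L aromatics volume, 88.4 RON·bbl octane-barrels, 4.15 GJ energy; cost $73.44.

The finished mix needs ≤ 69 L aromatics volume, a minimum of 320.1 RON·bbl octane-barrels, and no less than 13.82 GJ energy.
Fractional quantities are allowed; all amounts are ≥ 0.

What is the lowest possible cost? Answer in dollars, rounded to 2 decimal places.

Treat it as an LP. Let x1 = barrels of alkylate, x2 = barrels of MTBE, x3 = barrels of toluene, x4 = barrels of butane.
Minimise 117.44x1 + 154.03x2 + 149.56x3 + 73.44x4 with:
  1x1 + 149x3 ≤ 69   (aromatics volume)
  96.3x1 + 111.6x2 + 117.6x3 + 88.4x4 ≥ 320.1   (octane-barrels)
  4.72x1 + 4.01x2 + 5.63x3 + 4.15x4 ≥ 13.82   (energy)
  x1, x2, x3, x4 ≥ 0.
The cheapest feasible vertex uses only butane; alkylate, MTBE, toluene are not used. The octane-barrels requirement is met with equality.
That vertex is x4 = 3.621.
Hence cost = 73.44·3.621 = $265.9262.

$265.93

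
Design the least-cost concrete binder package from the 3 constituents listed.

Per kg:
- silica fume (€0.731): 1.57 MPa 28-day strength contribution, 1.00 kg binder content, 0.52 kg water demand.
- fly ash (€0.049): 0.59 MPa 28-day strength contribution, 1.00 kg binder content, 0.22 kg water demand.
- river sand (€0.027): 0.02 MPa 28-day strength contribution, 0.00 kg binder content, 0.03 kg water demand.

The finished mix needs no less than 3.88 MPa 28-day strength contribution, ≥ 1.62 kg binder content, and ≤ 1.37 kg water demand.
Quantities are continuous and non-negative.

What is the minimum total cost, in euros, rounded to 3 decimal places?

€1.027

Let x1 = kg of silica fume, x2 = kg of fly ash, x3 = kg of river sand.
min 0.731x1 + 0.049x2 + 0.027x3 s.t.:
  1.57x1 + 0.59x2 + 0.02x3 ≥ 3.88   (28-day strength contribution)
  1x1 + 1x2 ≥ 1.62   (binder content)
  0.52x1 + 0.22x2 + 0.03x3 ≤ 1.37   (water demand)
  x1, x2, x3 ≥ 0.
The optimal basis is {silica fume, fly ash}; river sand drops out. The 28-day strength contribution and water demand requirements are met with equality.
That vertex is x1 = 1.174, x2 = 3.453.
Objective = 0.731·1.174 + 0.049·3.453 = 1.02739.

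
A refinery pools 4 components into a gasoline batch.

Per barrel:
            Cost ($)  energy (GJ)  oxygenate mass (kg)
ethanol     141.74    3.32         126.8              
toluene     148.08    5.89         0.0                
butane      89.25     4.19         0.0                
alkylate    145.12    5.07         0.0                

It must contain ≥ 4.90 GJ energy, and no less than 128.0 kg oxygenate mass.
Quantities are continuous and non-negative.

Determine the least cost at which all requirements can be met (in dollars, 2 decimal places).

Treat it as an LP. Let x1 = barrels of ethanol, x2 = barrels of toluene, x3 = barrels of butane, x4 = barrels of alkylate.
min 141.74x1 + 148.08x2 + 89.25x3 + 145.12x4 with:
  3.32x1 + 5.89x2 + 4.19x3 + 5.07x4 ≥ 4.9   (energy)
  126.8x1 ≥ 128   (oxygenate mass)
  x1, x2, x3, x4 ≥ 0.
The minimum-cost mix takes nothing from toluene, alkylate — only ethanol, butane. The energy and oxygenate mass requirements are met with equality.
Optimal quantities: ethanol = 1.0095 barrels, butane = 0.36959 barrels.
Objective = 141.74·1.0095 + 89.25·0.36959 = 176.0724.

$176.07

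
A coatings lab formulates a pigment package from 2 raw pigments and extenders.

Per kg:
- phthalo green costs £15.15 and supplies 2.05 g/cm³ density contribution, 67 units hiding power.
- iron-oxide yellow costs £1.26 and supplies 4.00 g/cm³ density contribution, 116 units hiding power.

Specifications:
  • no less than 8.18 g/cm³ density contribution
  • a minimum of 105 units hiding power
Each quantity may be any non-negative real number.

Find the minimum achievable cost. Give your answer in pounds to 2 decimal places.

£2.58

Let x1 = kg of phthalo green, x2 = kg of iron-oxide yellow.
min 15.15x1 + 1.26x2 s.t.:
  2.05x1 + 4x2 ≥ 8.18   (density contribution)
  67x1 + 116x2 ≥ 105   (hiding power)
  x1, x2 ≥ 0.
The minimum-cost mix takes nothing from phthalo green — only iron-oxide yellow. The density contribution requirement is met with equality.
Optimal quantities: iron-oxide yellow = 2.045 kg.
Hence cost = 1.26·2.045 = £2.5767.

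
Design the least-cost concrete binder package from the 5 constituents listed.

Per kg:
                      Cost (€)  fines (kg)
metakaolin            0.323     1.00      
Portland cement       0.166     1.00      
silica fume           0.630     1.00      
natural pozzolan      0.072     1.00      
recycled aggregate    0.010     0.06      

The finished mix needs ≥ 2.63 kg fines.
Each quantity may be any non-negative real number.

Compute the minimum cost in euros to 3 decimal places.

This is a linear program. Let x1 = kg of metakaolin, x2 = kg of Portland cement, x3 = kg of silica fume, x4 = kg of natural pozzolan, x5 = kg of recycled aggregate.
Minimise 0.323x1 + 0.166x2 + 0.63x3 + 0.072x4 + 0.01x5 with:
  1x1 + 1x2 + 1x3 + 1x4 + 0.06x5 ≥ 2.63   (fines)
  x1, x2, x3, x4, x5 ≥ 0.
The optimal basis is {natural pozzolan}; metakaolin, Portland cement, silica fume, recycled aggregate drop out. Binding constraint: fines.
So natural pozzolan = 2.63 kg.
Cost = 0.072·2.63 = 0.18936.

€0.189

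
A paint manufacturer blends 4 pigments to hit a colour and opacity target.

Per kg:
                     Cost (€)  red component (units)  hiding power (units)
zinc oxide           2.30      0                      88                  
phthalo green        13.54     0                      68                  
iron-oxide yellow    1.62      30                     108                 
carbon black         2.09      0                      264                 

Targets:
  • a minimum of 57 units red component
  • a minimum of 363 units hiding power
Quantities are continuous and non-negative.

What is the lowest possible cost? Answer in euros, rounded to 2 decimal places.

€4.33

Let x1 = kg of zinc oxide, x2 = kg of phthalo green, x3 = kg of iron-oxide yellow, x4 = kg of carbon black.
Minimize 2.3x1 + 13.54x2 + 1.62x3 + 2.09x4 with:
  30x3 ≥ 57   (red component)
  88x1 + 68x2 + 108x3 + 264x4 ≥ 363   (hiding power)
  x1, x2, x3, x4 ≥ 0.
The minimum-cost mix takes nothing from zinc oxide, phthalo green — only iron-oxide yellow, carbon black. Binding constraints: red component and hiding power.
Solving gives x3 = 1.9, x4 = 0.5977.
Objective = 1.62·1.9 + 2.09·0.5977 = 4.3272.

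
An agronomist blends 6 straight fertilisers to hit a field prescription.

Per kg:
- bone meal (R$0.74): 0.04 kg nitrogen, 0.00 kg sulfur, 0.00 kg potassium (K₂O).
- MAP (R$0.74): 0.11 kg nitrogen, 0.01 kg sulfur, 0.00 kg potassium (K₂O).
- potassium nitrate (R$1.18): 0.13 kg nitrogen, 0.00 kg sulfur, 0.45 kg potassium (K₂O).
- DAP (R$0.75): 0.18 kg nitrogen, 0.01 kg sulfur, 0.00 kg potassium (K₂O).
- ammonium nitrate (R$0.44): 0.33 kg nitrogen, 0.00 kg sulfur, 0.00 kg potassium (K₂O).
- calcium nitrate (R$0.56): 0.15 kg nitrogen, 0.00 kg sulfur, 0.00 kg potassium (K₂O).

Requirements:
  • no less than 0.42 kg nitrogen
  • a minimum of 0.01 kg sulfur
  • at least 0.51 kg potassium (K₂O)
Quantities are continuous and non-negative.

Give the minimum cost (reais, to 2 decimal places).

R$2.21

Let x1 = kg of bone meal, x2 = kg of MAP, x3 = kg of potassium nitrate, x4 = kg of DAP, x5 = kg of ammonium nitrate, x6 = kg of calcium nitrate.
min 0.74x1 + 0.74x2 + 1.18x3 + 0.75x4 + 0.44x5 + 0.56x6 s.t.:
  0.04x1 + 0.11x2 + 0.13x3 + 0.18x4 + 0.33x5 + 0.15x6 ≥ 0.42   (nitrogen)
  0.01x2 + 0.01x4 ≥ 0.01   (sulfur)
  0.45x3 ≥ 0.51   (potassium (K₂O))
  x1, x2, x3, x4, x5, x6 ≥ 0.
At the optimum only potassium nitrate, DAP, ammonium nitrate are positive (bone meal, MAP, calcium nitrate = 0). There the nitrogen, sulfur, potassium (K₂O) constraints are tight.
Optimal quantities: potassium nitrate = 1.133 kg, DAP = 1 kg, ammonium nitrate = 0.2808 kg.
Total cost: 1.18·1.133 + 0.75·1 + 0.44·0.2808 = 2.2105.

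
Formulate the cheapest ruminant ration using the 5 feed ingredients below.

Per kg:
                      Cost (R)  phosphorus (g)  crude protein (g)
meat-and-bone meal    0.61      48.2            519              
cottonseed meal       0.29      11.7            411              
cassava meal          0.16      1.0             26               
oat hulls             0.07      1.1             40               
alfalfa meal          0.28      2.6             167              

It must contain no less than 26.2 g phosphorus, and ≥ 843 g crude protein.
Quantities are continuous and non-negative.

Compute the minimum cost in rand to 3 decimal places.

Let x1 = kg of meat-and-bone meal, x2 = kg of cottonseed meal, x3 = kg of cassava meal, x4 = kg of oat hulls, x5 = kg of alfalfa meal.
Minimise 0.61x1 + 0.29x2 + 0.16x3 + 0.07x4 + 0.28x5 subject to:
  48.2x1 + 11.7x2 + 1x3 + 1.1x4 + 2.6x5 ≥ 26.2   (phosphorus)
  519x1 + 411x2 + 26x3 + 40x4 + 167x5 ≥ 843   (crude protein)
  x1, x2, x3, x4, x5 ≥ 0.
At the optimum only meat-and-bone meal, cottonseed meal are positive (cassava meal, oat hulls, alfalfa meal = 0). There the phosphorus and crude protein constraints are tight.
Optimal quantities: meat-and-bone meal = 0.06588 kg, cottonseed meal = 1.968 kg.
Total cost: 0.61·0.06588 + 0.29·1.968 = 0.61091.

R0.611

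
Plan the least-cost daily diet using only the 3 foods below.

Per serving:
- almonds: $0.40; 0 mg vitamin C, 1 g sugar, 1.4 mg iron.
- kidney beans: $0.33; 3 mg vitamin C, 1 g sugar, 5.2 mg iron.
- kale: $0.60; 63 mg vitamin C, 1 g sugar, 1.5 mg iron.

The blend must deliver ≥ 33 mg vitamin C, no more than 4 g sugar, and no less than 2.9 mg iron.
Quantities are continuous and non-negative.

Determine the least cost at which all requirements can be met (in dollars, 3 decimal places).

Let x1 = servings of almonds, x2 = servings of kidney beans, x3 = servings of kale.
min 0.4x1 + 0.33x2 + 0.6x3 s.t.:
  3x2 + 63x3 ≥ 33   (vitamin C)
  1x1 + 1x2 + 1x3 ≤ 4   (sugar)
  1.4x1 + 5.2x2 + 1.5x3 ≥ 2.9   (iron)
  x1, x2, x3 ≥ 0.
At the optimum only kidney beans, kale are positive (almonds = 0). Binding constraints: vitamin C and iron.
Solving gives x2 = 0.4123, x3 = 0.5042.
Cost = 0.33·0.4123 + 0.6·0.5042 = 0.43858.

$0.439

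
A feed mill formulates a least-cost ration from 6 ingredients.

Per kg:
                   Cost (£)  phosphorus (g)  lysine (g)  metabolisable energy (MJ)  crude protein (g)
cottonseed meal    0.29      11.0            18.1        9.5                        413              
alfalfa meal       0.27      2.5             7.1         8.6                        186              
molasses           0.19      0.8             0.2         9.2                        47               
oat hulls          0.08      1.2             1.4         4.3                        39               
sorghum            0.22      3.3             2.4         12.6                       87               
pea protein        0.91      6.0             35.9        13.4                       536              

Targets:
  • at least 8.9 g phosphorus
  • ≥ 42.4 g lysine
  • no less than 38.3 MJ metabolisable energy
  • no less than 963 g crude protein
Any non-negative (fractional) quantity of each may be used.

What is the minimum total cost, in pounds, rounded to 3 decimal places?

Set it up as a linear program. Let x1 = kg of cottonseed meal, x2 = kg of alfalfa meal, x3 = kg of molasses, x4 = kg of oat hulls, x5 = kg of sorghum, x6 = kg of pea protein.
min 0.29x1 + 0.27x2 + 0.19x3 + 0.08x4 + 0.22x5 + 0.91x6 with:
  11x1 + 2.5x2 + 0.8x3 + 1.2x4 + 3.3x5 + 6x6 ≥ 8.9   (phosphorus)
  18.1x1 + 7.1x2 + 0.2x3 + 1.4x4 + 2.4x5 + 35.9x6 ≥ 42.4   (lysine)
  9.5x1 + 8.6x2 + 9.2x3 + 4.3x4 + 12.6x5 + 13.4x6 ≥ 38.3   (metabolisable energy)
  413x1 + 186x2 + 47x3 + 39x4 + 87x5 + 536x6 ≥ 963   (crude protein)
  x1, x2, x3, x4, x5, x6 ≥ 0.
At the optimum only cottonseed meal, sorghum are positive (alfalfa meal, molasses, oat hulls, pea protein = 0). The lysine and metabolisable energy requirements are met with equality.
That vertex is x1 = 2.155, x5 = 1.415.
Total cost: 0.29·2.155 + 0.22·1.415 = 0.93625.

£0.936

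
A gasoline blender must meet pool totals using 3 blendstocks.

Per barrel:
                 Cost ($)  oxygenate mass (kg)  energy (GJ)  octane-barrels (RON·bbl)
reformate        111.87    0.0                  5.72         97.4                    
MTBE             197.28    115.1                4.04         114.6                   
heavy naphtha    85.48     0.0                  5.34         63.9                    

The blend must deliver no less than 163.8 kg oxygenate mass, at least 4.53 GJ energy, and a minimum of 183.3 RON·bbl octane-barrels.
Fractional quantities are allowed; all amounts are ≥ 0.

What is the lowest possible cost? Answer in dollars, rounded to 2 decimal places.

$303.97

This is a linear program. Let x1 = barrels of reformate, x2 = barrels of MTBE, x3 = barrels of heavy naphtha.
Minimise 111.87x1 + 197.28x2 + 85.48x3 s.t.:
  115.1x2 ≥ 163.8   (oxygenate mass)
  5.72x1 + 4.04x2 + 5.34x3 ≥ 4.53   (energy)
  97.4x1 + 114.6x2 + 63.9x3 ≥ 183.3   (octane-barrels)
  x1, x2, x3 ≥ 0.
The cheapest feasible vertex uses only reformate, MTBE; heavy naphtha is not used. Binding constraints: oxygenate mass and octane-barrels.
Solving gives x1 = 0.207511, x2 = 1.42311.
Objective = 111.87·0.207511 + 197.28·1.42311 = 303.9654.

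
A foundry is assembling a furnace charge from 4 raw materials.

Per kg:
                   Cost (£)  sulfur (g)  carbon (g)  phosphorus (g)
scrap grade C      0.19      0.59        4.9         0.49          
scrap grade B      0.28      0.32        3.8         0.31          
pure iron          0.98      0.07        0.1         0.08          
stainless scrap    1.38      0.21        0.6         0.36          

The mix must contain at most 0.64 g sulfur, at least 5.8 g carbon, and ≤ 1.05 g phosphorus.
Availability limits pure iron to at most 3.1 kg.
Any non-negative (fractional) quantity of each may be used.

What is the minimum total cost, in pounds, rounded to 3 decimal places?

£0.281

Set it up as a linear program. Let x1 = kg of scrap grade C, x2 = kg of scrap grade B, x3 = kg of pure iron, x4 = kg of stainless scrap.
Minimise 0.19x1 + 0.28x2 + 0.98x3 + 1.38x4 subject to:
  0.59x1 + 0.32x2 + 0.07x3 + 0.21x4 ≤ 0.64   (sulfur)
  4.9x1 + 3.8x2 + 0.1x3 + 0.6x4 ≥ 5.8   (carbon)
  0.49x1 + 0.31x2 + 0.08x3 + 0.36x4 ≤ 1.05   (phosphorus)
  x3 ≤ 3.1
  x1, x2, x3, x4 ≥ 0.
The minimum-cost mix takes nothing from pure iron, stainless scrap — only scrap grade C, scrap grade B. There the sulfur and carbon constraints are tight.
So scrap grade C = 0.8546 kg, scrap grade B = 0.4243 kg.
Cost = 0.19·0.8546 + 0.28·0.4243 = 0.28118.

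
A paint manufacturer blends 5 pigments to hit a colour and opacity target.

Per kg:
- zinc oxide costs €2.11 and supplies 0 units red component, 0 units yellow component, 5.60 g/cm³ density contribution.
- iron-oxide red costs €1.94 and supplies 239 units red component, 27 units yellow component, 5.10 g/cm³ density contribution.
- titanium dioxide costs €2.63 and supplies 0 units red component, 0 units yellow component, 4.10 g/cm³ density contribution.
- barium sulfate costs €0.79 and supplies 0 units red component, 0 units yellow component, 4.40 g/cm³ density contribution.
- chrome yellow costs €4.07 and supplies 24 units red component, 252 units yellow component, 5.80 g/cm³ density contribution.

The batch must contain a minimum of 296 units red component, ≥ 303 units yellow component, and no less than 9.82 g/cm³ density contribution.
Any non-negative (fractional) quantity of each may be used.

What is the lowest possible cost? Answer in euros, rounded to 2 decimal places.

This is a linear program. Let x1 = kg of zinc oxide, x2 = kg of iron-oxide red, x3 = kg of titanium dioxide, x4 = kg of barium sulfate, x5 = kg of chrome yellow.
min 2.11x1 + 1.94x2 + 2.63x3 + 0.79x4 + 4.07x5 subject to:
  239x2 + 24x5 ≥ 296   (red component)
  27x2 + 252x5 ≥ 303   (yellow component)
  5.6x1 + 5.1x2 + 4.1x3 + 4.4x4 + 5.8x5 ≥ 9.82   (density contribution)
  x1, x2, x3, x4, x5 ≥ 0.
The cheapest feasible vertex uses only iron-oxide red, chrome yellow; zinc oxide, titanium dioxide, barium sulfate are not used. The red component and yellow component requirements are met with equality.
Optimal quantities: iron-oxide red = 1.13 kg, chrome yellow = 1.081 kg.
Total cost: 1.94·1.13 + 4.07·1.081 = 6.5919.

€6.59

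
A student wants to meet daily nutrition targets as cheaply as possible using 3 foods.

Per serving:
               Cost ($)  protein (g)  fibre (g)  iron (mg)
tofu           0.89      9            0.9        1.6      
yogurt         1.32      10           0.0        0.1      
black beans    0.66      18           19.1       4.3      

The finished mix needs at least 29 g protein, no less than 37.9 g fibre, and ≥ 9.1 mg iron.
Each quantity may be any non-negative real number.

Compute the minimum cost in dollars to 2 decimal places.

Let x1 = servings of tofu, x2 = servings of yogurt, x3 = servings of black beans.
Minimize 0.89x1 + 1.32x2 + 0.66x3 subject to:
  9x1 + 10x2 + 18x3 ≥ 29   (protein)
  0.9x1 + 19.1x3 ≥ 37.9   (fibre)
  1.6x1 + 0.1x2 + 4.3x3 ≥ 9.1   (iron)
  x1, x2, x3 ≥ 0.
At the optimum only black beans is positive (tofu, yogurt = 0). Binding constraint: iron.
Solving gives x3 = 2.116.
Hence cost = 0.66·2.116 = $1.3966.

$1.40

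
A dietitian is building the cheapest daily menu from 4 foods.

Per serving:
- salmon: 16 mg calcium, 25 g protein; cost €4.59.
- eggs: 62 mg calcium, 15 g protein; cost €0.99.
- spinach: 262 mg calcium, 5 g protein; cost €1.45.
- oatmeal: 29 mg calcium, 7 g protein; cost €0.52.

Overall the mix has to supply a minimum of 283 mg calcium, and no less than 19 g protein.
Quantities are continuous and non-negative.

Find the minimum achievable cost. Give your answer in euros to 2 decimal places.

This is a linear program. Let x1 = servings of salmon, x2 = servings of eggs, x3 = servings of spinach, x4 = servings of oatmeal.
min 4.59x1 + 0.99x2 + 1.45x3 + 0.52x4 subject to:
  16x1 + 62x2 + 262x3 + 29x4 ≥ 283   (calcium)
  25x1 + 15x2 + 5x3 + 7x4 ≥ 19   (protein)
  x1, x2, x3, x4 ≥ 0.
The optimal basis is {eggs, spinach}; salmon, oatmeal drop out. There the calcium and protein constraints are tight.
Optimal quantities: eggs = 0.9843 servings, spinach = 0.8472 servings.
Cost = 0.99·0.9843 + 1.45·0.8472 = 2.2029.

€2.20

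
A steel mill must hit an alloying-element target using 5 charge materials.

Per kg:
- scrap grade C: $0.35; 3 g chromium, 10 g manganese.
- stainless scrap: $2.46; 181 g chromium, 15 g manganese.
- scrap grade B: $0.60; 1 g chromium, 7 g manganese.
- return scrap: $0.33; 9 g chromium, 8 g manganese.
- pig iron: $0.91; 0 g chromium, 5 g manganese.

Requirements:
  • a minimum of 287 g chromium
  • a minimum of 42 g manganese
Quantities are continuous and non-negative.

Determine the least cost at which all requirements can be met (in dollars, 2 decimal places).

$4.42

Let x1 = kg of scrap grade C, x2 = kg of stainless scrap, x3 = kg of scrap grade B, x4 = kg of return scrap, x5 = kg of pig iron.
Minimise 0.35x1 + 2.46x2 + 0.6x3 + 0.33x4 + 0.91x5 s.t.:
  3x1 + 181x2 + 1x3 + 9x4 ≥ 287   (chromium)
  10x1 + 15x2 + 7x3 + 8x4 + 5x5 ≥ 42   (manganese)
  x1, x2, x3, x4, x5 ≥ 0.
The optimal basis is {stainless scrap, return scrap}; scrap grade C, scrap grade B, pig iron drop out. The chromium and manganese requirements are met with equality.
So stainless scrap = 1.461 kg, return scrap = 2.511 kg.
Objective = 2.46·1.461 + 0.33·2.511 = 4.4227.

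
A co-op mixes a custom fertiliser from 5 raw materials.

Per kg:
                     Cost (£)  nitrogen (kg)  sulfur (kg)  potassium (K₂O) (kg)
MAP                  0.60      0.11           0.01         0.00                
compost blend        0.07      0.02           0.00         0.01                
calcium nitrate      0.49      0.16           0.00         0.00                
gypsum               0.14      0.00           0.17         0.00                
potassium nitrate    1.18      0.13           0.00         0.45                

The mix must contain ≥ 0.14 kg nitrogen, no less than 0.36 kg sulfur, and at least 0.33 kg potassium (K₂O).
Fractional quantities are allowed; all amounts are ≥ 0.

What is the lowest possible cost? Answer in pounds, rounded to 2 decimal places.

Set it up as a linear program. Let x1 = kg of MAP, x2 = kg of compost blend, x3 = kg of calcium nitrate, x4 = kg of gypsum, x5 = kg of potassium nitrate.
Minimise 0.6x1 + 0.07x2 + 0.49x3 + 0.14x4 + 1.18x5 s.t.:
  0.11x1 + 0.02x2 + 0.16x3 + 0.13x5 ≥ 0.14   (nitrogen)
  0.01x1 + 0.17x4 ≥ 0.36   (sulfur)
  0.01x2 + 0.45x5 ≥ 0.33   (potassium (K₂O))
  x1, x2, x3, x4, x5 ≥ 0.
The optimal basis is {compost blend, gypsum, potassium nitrate}; MAP, calcium nitrate drop out. Binding constraints: nitrogen, sulfur, potassium (K₂O).
That vertex is x2 = 2.61, x4 = 2.118, x5 = 0.6753.
Hence cost = 0.07·2.61 + 0.14·2.118 + 1.18·0.6753 = £1.2761.

£1.28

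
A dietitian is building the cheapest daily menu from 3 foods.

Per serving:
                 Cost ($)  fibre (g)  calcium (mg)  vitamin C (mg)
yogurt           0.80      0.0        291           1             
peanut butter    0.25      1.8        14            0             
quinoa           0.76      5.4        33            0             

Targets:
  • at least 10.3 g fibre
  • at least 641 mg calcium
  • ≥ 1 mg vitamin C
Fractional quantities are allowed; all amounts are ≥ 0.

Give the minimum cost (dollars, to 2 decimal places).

Set it up as a linear program. Let x1 = servings of yogurt, x2 = servings of peanut butter, x3 = servings of quinoa.
Minimise 0.8x1 + 0.25x2 + 0.76x3 subject to:
  1.8x2 + 5.4x3 ≥ 10.3   (fibre)
  291x1 + 14x2 + 33x3 ≥ 641   (calcium)
  1x1 ≥ 1   (vitamin C)
  x1, x2, x3 ≥ 0.
The cheapest feasible vertex uses only yogurt, peanut butter; quinoa is not used. Binding constraints: fibre and calcium.
Solving gives x1 = 1.927, x2 = 5.722.
Total cost: 0.8·1.927 + 0.25·5.722 = 2.9721.

$2.97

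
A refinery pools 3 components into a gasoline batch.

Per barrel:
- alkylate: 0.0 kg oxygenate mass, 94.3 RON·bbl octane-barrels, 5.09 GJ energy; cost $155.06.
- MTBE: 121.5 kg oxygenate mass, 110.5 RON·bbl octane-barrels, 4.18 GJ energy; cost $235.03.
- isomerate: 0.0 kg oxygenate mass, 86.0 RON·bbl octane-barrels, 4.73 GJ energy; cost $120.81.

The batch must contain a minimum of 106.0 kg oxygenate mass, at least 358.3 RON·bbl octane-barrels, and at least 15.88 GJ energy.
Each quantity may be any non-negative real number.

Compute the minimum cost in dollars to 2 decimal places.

This is a linear program. Let x1 = barrels of alkylate, x2 = barrels of MTBE, x3 = barrels of isomerate.
min 155.06x1 + 235.03x2 + 120.81x3 s.t.:
  121.5x2 ≥ 106   (oxygenate mass)
  94.3x1 + 110.5x2 + 86x3 ≥ 358.3   (octane-barrels)
  5.09x1 + 4.18x2 + 4.73x3 ≥ 15.88   (energy)
  x1, x2, x3 ≥ 0.
The minimum-cost mix takes nothing from alkylate — only MTBE, isomerate. The oxygenate mass and octane-barrels requirements are met with equality.
Solving gives x2 = 0.87243, x3 = 3.0453.
Total cost: 235.03·0.87243 + 120.81·3.0453 = 572.9499.

$572.95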